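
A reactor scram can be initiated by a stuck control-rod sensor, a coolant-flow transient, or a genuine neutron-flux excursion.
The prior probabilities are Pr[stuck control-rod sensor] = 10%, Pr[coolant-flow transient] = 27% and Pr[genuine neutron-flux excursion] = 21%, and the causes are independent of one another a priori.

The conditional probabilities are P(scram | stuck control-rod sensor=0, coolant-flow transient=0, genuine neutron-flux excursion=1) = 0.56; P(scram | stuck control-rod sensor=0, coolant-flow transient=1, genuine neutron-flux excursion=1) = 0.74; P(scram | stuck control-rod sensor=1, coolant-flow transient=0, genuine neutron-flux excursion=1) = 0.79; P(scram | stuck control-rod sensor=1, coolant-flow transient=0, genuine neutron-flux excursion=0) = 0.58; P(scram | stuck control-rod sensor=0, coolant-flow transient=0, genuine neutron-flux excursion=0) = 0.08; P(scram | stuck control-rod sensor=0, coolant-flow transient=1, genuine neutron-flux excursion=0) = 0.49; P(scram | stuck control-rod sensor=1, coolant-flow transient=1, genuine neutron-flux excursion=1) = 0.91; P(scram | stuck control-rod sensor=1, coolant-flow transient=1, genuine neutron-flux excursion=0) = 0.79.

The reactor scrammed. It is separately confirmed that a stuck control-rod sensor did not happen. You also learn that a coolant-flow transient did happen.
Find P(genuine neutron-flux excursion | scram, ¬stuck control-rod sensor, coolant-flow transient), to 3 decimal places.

P(genuine neutron-flux excursion | scram, ¬stuck control-rod sensor, coolant-flow transient) ≈ 0.286

Sum P(scram|·) weighted by the priors over both values of genuine neutron-flux excursion:
  P(scram | ¬stuck control-rod sensor, coolant-flow transient) = 0.49*0.79 + 0.74*0.21
        = 0.387100 + 0.155400 = 0.542500
Keeping only the genuine neutron-flux excursion-present terms gives 0.155400, so
  P(genuine neutron-flux excursion | scram, ¬stuck control-rod sensor, coolant-flow transient) = 0.155400 / 0.542500 ≈ 0.286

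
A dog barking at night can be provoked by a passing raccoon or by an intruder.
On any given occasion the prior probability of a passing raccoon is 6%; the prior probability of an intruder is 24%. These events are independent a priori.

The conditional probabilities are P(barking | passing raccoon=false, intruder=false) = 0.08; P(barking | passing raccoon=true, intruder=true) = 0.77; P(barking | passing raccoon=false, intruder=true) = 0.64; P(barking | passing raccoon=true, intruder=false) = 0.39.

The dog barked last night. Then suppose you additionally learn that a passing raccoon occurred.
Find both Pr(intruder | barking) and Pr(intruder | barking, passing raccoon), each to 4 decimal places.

Pr(intruder | barking) ≈ 0.6748; Pr(intruder | barking, passing raccoon) ≈ 0.3840

Weight on intruder=true, given the evidence: 0.144384 + 0.011088 = 0.155472
The normalizing constant is 0.08·0.94·0.76 + 0.64·0.94·0.24 + 0.39·0.06·0.76 + 0.77·0.06·0.24 = 0.230408
Posterior = 0.155472 / 0.230408 ≈ 0.6748

With the extra evidence:
Sum P(barking|·) weighted by the priors over both values of intruder:
  P(barking | passing raccoon) = 0.39*0.76 + 0.77*0.24
        = 0.296400 + 0.184800 = 0.481200
Configurations with intruder contribute 0.184800, so
  P(intruder | barking, passing raccoon) = 0.184800 / 0.481200 ≈ 0.3840
Conditioning on passing raccoon lowers the posterior on intruder: the classic explaining-away effect in a common-effect structure.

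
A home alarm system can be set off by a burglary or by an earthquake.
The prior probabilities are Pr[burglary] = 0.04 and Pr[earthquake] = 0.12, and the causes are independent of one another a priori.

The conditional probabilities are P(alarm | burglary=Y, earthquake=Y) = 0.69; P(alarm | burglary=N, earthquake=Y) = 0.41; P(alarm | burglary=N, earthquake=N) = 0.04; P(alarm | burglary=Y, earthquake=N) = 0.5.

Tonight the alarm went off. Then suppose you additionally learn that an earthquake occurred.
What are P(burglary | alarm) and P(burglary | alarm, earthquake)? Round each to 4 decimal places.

P(burglary | alarm) ≈ 0.2051; P(burglary | alarm, earthquake) ≈ 0.0655

Enumerate the 4 (burglary, earthquake) configurations and weight by the priors:
  P(alarm) = 0.04·0.96·0.88 + 0.41·0.96·0.12 + 0.5·0.04·0.88 + 0.69·0.04·0.12
        = 0.033792 + 0.047232 + 0.017600 + 0.003312 = 0.101936
Keeping only the burglary-present terms gives 0.020912, so
  P(burglary | alarm) = 0.020912 / 0.101936 ≈ 0.2051

Now condition on the additional information:
Sum P(alarm|·) weighted by the priors over both values of burglary:
  P(alarm | earthquake) = 0.41·0.96 + 0.69·0.04
        = 0.393600 + 0.027600 = 0.421200
Keeping only the burglary-present terms gives 0.027600, so
  P(burglary | alarm, earthquake) = 0.027600 / 0.421200 ≈ 0.0655
This is intercausal reasoning (explaining away): once earthquake accounts for the alarm, burglary becomes less likely.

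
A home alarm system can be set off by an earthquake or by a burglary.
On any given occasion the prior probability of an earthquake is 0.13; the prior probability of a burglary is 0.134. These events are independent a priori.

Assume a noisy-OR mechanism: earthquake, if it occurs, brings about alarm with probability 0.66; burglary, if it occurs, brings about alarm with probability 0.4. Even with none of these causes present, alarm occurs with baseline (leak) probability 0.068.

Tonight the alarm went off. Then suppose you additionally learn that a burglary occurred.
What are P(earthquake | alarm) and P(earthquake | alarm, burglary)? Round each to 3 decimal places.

Under noisy-OR, P(alarm | causes) = 1 − (1−0.068)·∏(1−qᵢ) over the active causes.
Weight on earthquake=true, given the evidence: 0.076906 + 0.014108 = 0.091014
Denominator P(alarm): 0.068*0.87*0.866 + 0.4408*0.87*0.134 + 0.68312*0.13*0.866 + 0.809872*0.13*0.134 = 0.193635
P(earthquake | alarm) = 0.091014/0.193635 ≈ 0.470

With the extra evidence:
Weight on earthquake=true, given the evidence: 0.809872·0.13 = 0.105283
Normalizer over all consistent configurations: 0.4408·0.87 + 0.809872·0.13 = 0.488779
P(earthquake | alarm, burglary) = 0.105283/0.488779 ≈ 0.215
The drop from 0.470 to 0.215 is the explaining-away (discounting) effect.

P(earthquake | alarm) ≈ 0.470; P(earthquake | alarm, burglary) ≈ 0.215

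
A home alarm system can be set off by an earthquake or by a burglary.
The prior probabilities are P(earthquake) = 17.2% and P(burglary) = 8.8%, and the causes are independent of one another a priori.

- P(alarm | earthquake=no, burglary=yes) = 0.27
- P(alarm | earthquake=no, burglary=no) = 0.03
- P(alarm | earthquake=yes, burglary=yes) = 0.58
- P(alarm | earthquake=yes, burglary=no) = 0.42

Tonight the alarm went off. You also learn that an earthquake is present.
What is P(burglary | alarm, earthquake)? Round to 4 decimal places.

Sum P(alarm|·) weighted by the priors over both values of burglary:
  P(alarm | earthquake) = 0.42×0.912 + 0.58×0.088
        = 0.383040 + 0.051040 = 0.434080
Configurations with burglary contribute 0.051040, so
  P(burglary | alarm, earthquake) = 0.051040 / 0.434080 ≈ 0.1176

P(burglary | alarm, earthquake) ≈ 0.1176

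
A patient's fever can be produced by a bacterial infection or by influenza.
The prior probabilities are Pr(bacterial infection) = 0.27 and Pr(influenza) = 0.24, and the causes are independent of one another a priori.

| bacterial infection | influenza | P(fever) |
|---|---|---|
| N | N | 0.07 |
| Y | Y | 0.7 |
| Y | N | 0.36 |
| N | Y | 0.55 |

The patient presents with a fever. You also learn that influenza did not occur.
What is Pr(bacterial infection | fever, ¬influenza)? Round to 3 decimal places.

Pr(bacterial infection | fever, ¬influenza) ≈ 0.655

P(fever | ¬influenza) = 0.07*0.73 + 0.36*0.27 = 0.051100 + 0.097200 = 0.148300
Restricting to configurations with bacterial infection present: 0.36*0.27 = 0.097200.
So P(bacterial infection | fever, ¬influenza) = 0.097200/0.148300 ≈ 0.655.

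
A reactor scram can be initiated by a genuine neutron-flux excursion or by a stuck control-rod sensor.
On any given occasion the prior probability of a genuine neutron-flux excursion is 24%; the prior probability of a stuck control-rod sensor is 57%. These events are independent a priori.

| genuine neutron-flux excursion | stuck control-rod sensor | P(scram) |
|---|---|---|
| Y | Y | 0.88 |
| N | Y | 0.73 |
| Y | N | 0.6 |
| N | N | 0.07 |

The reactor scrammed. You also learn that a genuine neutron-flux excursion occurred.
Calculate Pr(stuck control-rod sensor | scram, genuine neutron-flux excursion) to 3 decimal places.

Pr(stuck control-rod sensor | scram, genuine neutron-flux excursion) ≈ 0.660

Sum P(scram|·) weighted by the priors over both values of stuck control-rod sensor:
  P(scram | genuine neutron-flux excursion) = 0.6*0.43 + 0.88*0.57
        = 0.258000 + 0.501600 = 0.759600
Configurations with stuck control-rod sensor contribute 0.501600, so
  P(stuck control-rod sensor | scram, genuine neutron-flux excursion) = 0.501600 / 0.759600 ≈ 0.660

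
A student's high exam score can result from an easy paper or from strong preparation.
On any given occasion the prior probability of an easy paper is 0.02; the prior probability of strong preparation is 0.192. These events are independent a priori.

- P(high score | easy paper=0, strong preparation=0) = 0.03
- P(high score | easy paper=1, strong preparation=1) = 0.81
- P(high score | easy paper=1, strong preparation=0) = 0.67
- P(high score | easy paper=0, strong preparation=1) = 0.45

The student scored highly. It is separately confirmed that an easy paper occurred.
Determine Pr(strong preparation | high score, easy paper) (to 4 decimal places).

Pr(strong preparation | high score, easy paper) ≈ 0.2232

For the numerator, keep only strong preparation=true terms: 0.81×0.192 = 0.155520
The normalizing constant is 0.67×0.808 + 0.81×0.192 = 0.696880
Posterior = 0.155520 / 0.696880 ≈ 0.2232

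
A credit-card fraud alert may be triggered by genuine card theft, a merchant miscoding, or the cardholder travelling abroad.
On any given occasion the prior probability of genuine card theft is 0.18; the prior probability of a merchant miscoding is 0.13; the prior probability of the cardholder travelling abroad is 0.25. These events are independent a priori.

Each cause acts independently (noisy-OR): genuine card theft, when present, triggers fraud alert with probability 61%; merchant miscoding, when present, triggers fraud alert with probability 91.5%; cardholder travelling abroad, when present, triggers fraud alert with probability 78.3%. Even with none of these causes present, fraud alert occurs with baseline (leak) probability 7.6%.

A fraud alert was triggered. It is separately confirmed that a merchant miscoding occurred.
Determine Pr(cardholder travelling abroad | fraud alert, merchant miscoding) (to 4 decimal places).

Pr(cardholder travelling abroad | fraud alert, merchant miscoding) ≈ 0.2609

Under noisy-OR, P(fraud alert | causes) = 1 − (1−0.076)·∏(1−qᵢ) over the active causes.
Weight on cardholder travelling abroad=true, given the evidence: 0.201506 + 0.044701 = 0.246207
Normalizer over all consistent configurations: 0.92146*0.82*0.75 + 0.982957*0.82*0.25 + 0.969369*0.18*0.75 + 0.993353*0.18*0.25 = 0.943770
Posterior = 0.246207 / 0.943770 ≈ 0.2609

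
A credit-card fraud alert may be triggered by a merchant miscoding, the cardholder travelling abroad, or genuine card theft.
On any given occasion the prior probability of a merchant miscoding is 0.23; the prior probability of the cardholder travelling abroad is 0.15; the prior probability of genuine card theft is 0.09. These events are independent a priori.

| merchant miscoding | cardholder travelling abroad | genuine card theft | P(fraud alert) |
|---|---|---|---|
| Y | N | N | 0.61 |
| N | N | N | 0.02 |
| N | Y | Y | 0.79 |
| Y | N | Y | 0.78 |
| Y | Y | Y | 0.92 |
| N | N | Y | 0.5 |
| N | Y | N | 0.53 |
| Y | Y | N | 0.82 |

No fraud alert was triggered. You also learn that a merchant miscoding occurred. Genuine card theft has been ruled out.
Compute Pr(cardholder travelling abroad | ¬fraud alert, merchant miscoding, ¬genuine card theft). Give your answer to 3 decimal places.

Pr(cardholder travelling abroad | ¬fraud alert, merchant miscoding, ¬genuine card theft) ≈ 0.075

Sum P(¬fraud alert|·) weighted by the priors over both values of cardholder travelling abroad:
  P(¬fraud alert | merchant miscoding, ¬genuine card theft) = 0.39*0.85 + 0.18*0.15
        = 0.331500 + 0.027000 = 0.358500
The terms with cardholder travelling abroad present sum to 0.027000, so
  P(cardholder travelling abroad | ¬fraud alert, merchant miscoding, ¬genuine card theft) = 0.027000 / 0.358500 ≈ 0.075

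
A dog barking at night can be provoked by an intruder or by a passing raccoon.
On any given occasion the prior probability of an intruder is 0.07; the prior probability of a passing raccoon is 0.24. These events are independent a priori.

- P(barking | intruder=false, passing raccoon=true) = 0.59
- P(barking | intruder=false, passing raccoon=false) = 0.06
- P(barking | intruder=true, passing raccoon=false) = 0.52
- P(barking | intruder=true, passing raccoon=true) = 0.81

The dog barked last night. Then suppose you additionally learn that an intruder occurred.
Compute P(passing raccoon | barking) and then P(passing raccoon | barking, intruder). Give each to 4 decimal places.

P(barking) = 0.06*0.93*0.76 + 0.59*0.93*0.24 + 0.52*0.07*0.76 + 0.81*0.07*0.24 = 0.042408 + 0.131688 + 0.027664 + 0.013608 = 0.215368
Restricting to configurations with passing raccoon present: 0.131688 + 0.013608 = 0.145296.
P(passing raccoon | barking) = 0.145296 / 0.215368 ≈ 0.6746

Now also conditioning on intruder=true:
Enumerate both values of passing raccoon and weight by the priors:
  P(barking | intruder) = 0.52·0.76 + 0.81·0.24
        = 0.395200 + 0.194400 = 0.589600
Configurations with passing raccoon contribute 0.194400, so
  P(passing raccoon | barking, intruder) = 0.194400 / 0.589600 ≈ 0.3297

P(passing raccoon | barking) ≈ 0.6746; P(passing raccoon | barking, intruder) ≈ 0.3297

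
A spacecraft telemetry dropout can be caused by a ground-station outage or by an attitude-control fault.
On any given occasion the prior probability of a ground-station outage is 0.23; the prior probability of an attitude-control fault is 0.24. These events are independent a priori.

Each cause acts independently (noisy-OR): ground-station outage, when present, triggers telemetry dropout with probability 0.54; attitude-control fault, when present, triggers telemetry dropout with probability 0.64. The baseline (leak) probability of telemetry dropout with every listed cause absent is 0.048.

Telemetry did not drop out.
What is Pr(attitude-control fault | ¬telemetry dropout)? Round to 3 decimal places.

Pr(attitude-control fault | ¬telemetry dropout) ≈ 0.102

Under noisy-OR, P(telemetry dropout | causes) = 1 − (1−0.048)·∏(1−qᵢ) over the active causes.
P(¬telemetry dropout) = 0.952*0.77*0.76 + 0.34272*0.77*0.24 + 0.43792*0.23*0.76 + 0.157651*0.23*0.24 = 0.557110 + 0.063335 + 0.076548 + 0.008702 = 0.705695
The attitude-control fault-present share is 0.063335 + 0.008702 = 0.072037.
P(attitude-control fault | ¬telemetry dropout) = 0.072037 / 0.705695 ≈ 0.102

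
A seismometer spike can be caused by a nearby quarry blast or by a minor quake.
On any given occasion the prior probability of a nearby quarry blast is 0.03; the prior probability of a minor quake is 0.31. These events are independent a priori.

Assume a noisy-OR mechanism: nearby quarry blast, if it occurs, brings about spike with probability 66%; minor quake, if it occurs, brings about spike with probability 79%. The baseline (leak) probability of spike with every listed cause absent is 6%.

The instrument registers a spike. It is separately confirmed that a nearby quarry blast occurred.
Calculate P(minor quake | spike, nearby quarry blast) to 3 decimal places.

Under noisy-OR, P(spike | causes) = 1 − (1−0.06)·∏(1−qᵢ) over the active causes.
P(spike | nearby quarry blast) = 0.6804*0.69 + 0.932884*0.31 = 0.469476 + 0.289194 = 0.758670
The minor quake-present share is 0.932884*0.31 = 0.289194.
Hence the posterior is 0.289194/0.758670 ≈ 0.381.

P(minor quake | spike, nearby quarry blast) ≈ 0.381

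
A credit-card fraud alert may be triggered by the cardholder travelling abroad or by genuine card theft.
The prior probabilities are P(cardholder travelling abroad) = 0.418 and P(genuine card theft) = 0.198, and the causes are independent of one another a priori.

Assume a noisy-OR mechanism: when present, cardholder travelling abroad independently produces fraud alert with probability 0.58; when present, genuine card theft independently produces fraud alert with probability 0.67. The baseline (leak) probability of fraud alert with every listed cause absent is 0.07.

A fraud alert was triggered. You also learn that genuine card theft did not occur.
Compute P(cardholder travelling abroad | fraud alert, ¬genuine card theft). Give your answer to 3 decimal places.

Under noisy-OR, P(fraud alert | causes) = 1 − (1−0.07)·∏(1−qᵢ) over the active causes.
For the numerator, keep only cardholder travelling abroad=true terms: 0.6094·0.418 = 0.254729
The normalizing constant is 0.07·0.582 + 0.6094·0.418 = 0.295469
P(cardholder travelling abroad | fraud alert, ¬genuine card theft) = 0.254729/0.295469 ≈ 0.862

P(cardholder travelling abroad | fraud alert, ¬genuine card theft) ≈ 0.862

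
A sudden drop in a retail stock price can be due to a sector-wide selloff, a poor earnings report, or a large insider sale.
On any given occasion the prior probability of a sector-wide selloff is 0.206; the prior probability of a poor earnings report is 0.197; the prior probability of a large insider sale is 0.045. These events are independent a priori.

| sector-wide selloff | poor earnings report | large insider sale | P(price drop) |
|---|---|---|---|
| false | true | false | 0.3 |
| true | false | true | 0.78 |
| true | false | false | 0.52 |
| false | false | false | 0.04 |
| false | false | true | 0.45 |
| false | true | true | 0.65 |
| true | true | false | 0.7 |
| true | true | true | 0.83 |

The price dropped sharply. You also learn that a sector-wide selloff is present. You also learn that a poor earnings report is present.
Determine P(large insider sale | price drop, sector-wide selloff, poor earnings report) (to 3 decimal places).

P(large insider sale | price drop, sector-wide selloff, poor earnings report) ≈ 0.053

P(price drop | sector-wide selloff, poor earnings report) = 0.7*0.955 + 0.83*0.045 = 0.668500 + 0.037350 = 0.705850
Restricting to configurations with large insider sale present: 0.83*0.045 = 0.037350.
Hence the posterior is 0.037350/0.705850 ≈ 0.053.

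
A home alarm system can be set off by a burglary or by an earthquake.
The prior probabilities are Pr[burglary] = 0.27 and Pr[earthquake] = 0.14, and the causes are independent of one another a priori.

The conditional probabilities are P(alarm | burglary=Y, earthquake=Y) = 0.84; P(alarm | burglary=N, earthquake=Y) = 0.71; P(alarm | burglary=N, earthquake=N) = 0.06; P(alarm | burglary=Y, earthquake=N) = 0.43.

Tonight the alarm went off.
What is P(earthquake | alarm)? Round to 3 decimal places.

P(earthquake | alarm) ≈ 0.431

Numerator (weight on configurations with earthquake): 0.072562 + 0.031752 = 0.104314
Denominator P(alarm): 0.06*0.73*0.86 + 0.71*0.73*0.14 + 0.43*0.27*0.86 + 0.84*0.27*0.14 = 0.241828
Posterior = 0.104314 / 0.241828 ≈ 0.431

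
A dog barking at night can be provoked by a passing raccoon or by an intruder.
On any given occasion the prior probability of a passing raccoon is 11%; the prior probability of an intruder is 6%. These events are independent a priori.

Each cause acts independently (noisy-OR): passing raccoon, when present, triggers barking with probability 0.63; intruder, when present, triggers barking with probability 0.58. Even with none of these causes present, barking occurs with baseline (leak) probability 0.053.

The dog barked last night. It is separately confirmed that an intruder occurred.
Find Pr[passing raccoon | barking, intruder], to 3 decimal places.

Pr[passing raccoon | barking, intruder] ≈ 0.149

Under noisy-OR, P(barking | causes) = 1 − (1−0.053)·∏(1−qᵢ) over the active causes.
P(barking | intruder) = 0.60226·0.89 + 0.852836·0.11 = 0.536011 + 0.093812 = 0.629823
The passing raccoon-present share is 0.852836·0.11 = 0.093812.
P(passing raccoon | barking, intruder) = 0.093812 / 0.629823 ≈ 0.149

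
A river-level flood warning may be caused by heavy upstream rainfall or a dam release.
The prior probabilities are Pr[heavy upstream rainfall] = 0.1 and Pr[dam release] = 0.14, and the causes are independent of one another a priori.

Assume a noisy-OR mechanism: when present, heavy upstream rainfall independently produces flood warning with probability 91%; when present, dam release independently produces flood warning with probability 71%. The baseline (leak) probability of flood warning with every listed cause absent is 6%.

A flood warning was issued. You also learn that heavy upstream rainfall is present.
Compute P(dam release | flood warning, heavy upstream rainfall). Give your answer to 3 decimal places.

P(dam release | flood warning, heavy upstream rainfall) ≈ 0.148

Under noisy-OR, P(flood warning | causes) = 1 − (1−0.06)·∏(1−qᵢ) over the active causes.
For the numerator, keep only dam release=true terms: 0.975466×0.14 = 0.136565
Denominator P(flood warning | heavy upstream rainfall): 0.9154×0.86 + 0.975466×0.14 = 0.923809
Posterior = 0.136565 / 0.923809 ≈ 0.148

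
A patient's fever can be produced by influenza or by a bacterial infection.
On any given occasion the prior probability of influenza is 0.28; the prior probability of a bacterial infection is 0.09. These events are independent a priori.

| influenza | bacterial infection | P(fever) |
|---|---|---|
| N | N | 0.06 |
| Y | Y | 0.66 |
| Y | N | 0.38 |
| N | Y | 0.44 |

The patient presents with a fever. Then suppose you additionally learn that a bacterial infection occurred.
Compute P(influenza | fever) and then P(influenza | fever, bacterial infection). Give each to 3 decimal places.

P(influenza | fever) ≈ 0.626; P(influenza | fever, bacterial infection) ≈ 0.368

Enumerate the 4 (influenza, bacterial infection) configurations and weight by the priors:
  P(fever) = 0.06·0.72·0.91 + 0.44·0.72·0.09 + 0.38·0.28·0.91 + 0.66·0.28·0.09
        = 0.039312 + 0.028512 + 0.096824 + 0.016632 = 0.181280
Configurations with influenza contribute 0.113456, so
  P(influenza | fever) = 0.113456 / 0.181280 ≈ 0.626

With the extra evidence:
P(fever | bacterial infection) = 0.44*0.72 + 0.66*0.28 = 0.316800 + 0.184800 = 0.501600
Of this, 0.184800 comes from 0.66*0.28 (the influenza=true cases).
Hence the posterior is 0.184800/0.501600 ≈ 0.368.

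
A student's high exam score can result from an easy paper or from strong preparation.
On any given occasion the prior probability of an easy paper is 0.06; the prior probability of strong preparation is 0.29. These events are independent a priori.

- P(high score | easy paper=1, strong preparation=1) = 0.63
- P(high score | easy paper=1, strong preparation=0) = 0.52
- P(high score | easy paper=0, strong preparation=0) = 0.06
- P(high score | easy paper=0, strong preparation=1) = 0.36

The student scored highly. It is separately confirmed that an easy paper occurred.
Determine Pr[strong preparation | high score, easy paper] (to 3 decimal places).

P(high score | easy paper) = 0.52×0.71 + 0.63×0.29 = 0.369200 + 0.182700 = 0.551900
The strong preparation-present share is 0.63×0.29 = 0.182700.
P(strong preparation | high score, easy paper) = 0.182700 / 0.551900 ≈ 0.331

Pr[strong preparation | high score, easy paper] ≈ 0.331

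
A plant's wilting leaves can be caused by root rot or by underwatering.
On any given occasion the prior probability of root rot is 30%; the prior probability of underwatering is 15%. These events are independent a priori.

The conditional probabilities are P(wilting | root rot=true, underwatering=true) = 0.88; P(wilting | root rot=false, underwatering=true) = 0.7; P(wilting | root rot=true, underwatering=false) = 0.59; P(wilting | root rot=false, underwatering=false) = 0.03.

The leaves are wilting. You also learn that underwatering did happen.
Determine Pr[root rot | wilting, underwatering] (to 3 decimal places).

Weight on root rot=true, given the evidence: 0.88·0.3 = 0.264000
Normalizer over all consistent configurations: 0.7·0.7 + 0.88·0.3 = 0.754000
Posterior = 0.264000 / 0.754000 ≈ 0.350

Pr[root rot | wilting, underwatering] ≈ 0.350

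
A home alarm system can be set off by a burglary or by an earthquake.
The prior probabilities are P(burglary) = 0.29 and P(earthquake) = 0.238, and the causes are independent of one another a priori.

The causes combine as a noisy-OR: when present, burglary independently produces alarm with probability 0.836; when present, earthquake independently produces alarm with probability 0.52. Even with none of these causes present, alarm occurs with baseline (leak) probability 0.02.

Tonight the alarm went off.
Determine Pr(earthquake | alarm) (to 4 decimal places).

Pr(earthquake | alarm) ≈ 0.4383

Under noisy-OR, P(alarm | causes) = 1 − (1−0.02)·∏(1−qᵢ) over the active causes.
Enumerate the 4 (burglary, earthquake) configurations and weight by the priors:
  P(alarm) = 0.02*0.71*0.762 + 0.5296*0.71*0.238 + 0.83928*0.29*0.762 + 0.922854*0.29*0.238
        = 0.010820 + 0.089492 + 0.185464 + 0.063695 = 0.349471
Configurations with earthquake contribute 0.153187, so
  P(earthquake | alarm) = 0.153187 / 0.349471 ≈ 0.4383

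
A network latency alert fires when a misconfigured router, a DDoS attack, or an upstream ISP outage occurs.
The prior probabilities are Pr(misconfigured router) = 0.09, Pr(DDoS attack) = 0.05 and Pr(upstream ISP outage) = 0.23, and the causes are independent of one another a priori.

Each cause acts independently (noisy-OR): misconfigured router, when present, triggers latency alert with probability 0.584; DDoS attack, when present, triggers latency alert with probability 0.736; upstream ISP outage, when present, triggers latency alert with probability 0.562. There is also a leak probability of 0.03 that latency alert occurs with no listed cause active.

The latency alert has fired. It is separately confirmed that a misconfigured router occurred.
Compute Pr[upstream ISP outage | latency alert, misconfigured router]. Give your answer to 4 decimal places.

Pr[upstream ISP outage | latency alert, misconfigured router] ≈ 0.2885

Under noisy-OR, P(latency alert | causes) = 1 − (1−0.03)·∏(1−qᵢ) over the active causes.
P(latency alert | misconfigured router) = 0.59648*0.95*0.77 + 0.823258*0.95*0.23 + 0.893471*0.05*0.77 + 0.95334*0.05*0.23 = 0.436325 + 0.179882 + 0.034399 + 0.010963 = 0.661569
The upstream ISP outage-present share is 0.179882 + 0.010963 = 0.190845.
So P(upstream ISP outage | latency alert, misconfigured router) = 0.190845/0.661569 ≈ 0.2885.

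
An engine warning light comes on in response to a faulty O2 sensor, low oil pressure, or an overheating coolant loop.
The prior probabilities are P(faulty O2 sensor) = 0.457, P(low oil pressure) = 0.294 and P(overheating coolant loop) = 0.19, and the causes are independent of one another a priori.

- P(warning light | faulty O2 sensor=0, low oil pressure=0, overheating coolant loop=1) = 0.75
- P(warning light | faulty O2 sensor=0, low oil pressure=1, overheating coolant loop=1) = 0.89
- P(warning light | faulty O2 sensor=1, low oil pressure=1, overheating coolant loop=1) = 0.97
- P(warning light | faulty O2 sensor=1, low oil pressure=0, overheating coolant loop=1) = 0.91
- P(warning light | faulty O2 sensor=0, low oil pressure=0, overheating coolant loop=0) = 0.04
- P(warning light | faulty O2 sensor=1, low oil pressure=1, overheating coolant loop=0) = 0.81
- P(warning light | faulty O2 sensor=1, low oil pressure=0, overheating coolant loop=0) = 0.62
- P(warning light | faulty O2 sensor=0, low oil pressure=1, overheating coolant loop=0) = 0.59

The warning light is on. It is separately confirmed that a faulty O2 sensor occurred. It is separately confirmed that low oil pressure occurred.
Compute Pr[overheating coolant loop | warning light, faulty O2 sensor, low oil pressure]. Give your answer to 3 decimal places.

P(warning light | faulty O2 sensor, low oil pressure) = 0.81·0.81 + 0.97·0.19 = 0.656100 + 0.184300 = 0.840400
The overheating coolant loop-present share is 0.97·0.19 = 0.184300.
Hence the posterior is 0.184300/0.840400 ≈ 0.219.

Pr[overheating coolant loop | warning light, faulty O2 sensor, low oil pressure] ≈ 0.219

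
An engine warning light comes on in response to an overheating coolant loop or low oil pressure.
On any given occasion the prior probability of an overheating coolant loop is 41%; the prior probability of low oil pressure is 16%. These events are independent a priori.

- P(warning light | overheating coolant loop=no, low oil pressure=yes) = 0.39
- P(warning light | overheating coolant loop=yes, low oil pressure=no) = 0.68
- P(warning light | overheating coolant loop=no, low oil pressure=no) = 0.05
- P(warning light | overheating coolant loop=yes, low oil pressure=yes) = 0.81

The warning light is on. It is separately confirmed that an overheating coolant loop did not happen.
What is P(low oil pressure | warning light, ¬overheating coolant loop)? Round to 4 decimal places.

P(low oil pressure | warning light, ¬overheating coolant loop) ≈ 0.5977

P(warning light | ¬overheating coolant loop) = 0.05×0.84 + 0.39×0.16 = 0.042000 + 0.062400 = 0.104400
Restricting to configurations with low oil pressure present: 0.39×0.16 = 0.062400.
So P(low oil pressure | warning light, ¬overheating coolant loop) = 0.062400/0.104400 ≈ 0.5977.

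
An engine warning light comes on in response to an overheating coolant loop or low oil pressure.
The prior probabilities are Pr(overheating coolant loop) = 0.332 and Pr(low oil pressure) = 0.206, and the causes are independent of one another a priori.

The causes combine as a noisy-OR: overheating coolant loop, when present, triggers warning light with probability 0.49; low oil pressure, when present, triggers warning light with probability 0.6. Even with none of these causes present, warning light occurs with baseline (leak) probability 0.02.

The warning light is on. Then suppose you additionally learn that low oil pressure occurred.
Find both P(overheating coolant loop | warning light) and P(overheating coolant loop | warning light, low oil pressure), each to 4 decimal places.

P(overheating coolant loop | warning light) ≈ 0.6643; P(overheating coolant loop | warning light, low oil pressure) ≈ 0.3954

Under noisy-OR, P(warning light | causes) = 1 − (1−0.02)·∏(1−qᵢ) over the active causes.
Sum P(warning light|·) weighted by the priors over the 4 (overheating coolant loop, low oil pressure) configurations:
  P(warning light) = 0.02×0.668×0.794 + 0.608×0.668×0.206 + 0.5002×0.332×0.794 + 0.80008×0.332×0.206
        = 0.010608 + 0.083666 + 0.131857 + 0.054719 = 0.280850
The terms with overheating coolant loop present sum to 0.186576, so
  P(overheating coolant loop | warning light) = 0.186576 / 0.280850 ≈ 0.6643

With the extra evidence:
For the numerator, keep only overheating coolant loop=true terms: 0.80008*0.332 = 0.265627
Normalizer over all consistent configurations: 0.608*0.668 + 0.80008*0.332 = 0.671771
P(overheating coolant loop | warning light, low oil pressure) = 0.265627/0.671771 ≈ 0.3954
This is intercausal reasoning (explaining away): once low oil pressure accounts for the warning light, overheating coolant loop becomes less likely.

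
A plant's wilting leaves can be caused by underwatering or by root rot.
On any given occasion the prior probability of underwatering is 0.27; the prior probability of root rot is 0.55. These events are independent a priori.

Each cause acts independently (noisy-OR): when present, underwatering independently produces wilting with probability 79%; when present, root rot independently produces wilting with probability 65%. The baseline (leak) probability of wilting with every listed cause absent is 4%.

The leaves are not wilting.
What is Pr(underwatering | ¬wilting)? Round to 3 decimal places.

Pr(underwatering | ¬wilting) ≈ 0.072

Under noisy-OR, P(wilting | causes) = 1 − (1−0.04)·∏(1−qᵢ) over the active causes.
Sum P(¬wilting|·) weighted by the priors over the 4 (underwatering, root rot) configurations:
  P(¬wilting) = 0.96*0.73*0.45 + 0.336*0.73*0.55 + 0.2016*0.27*0.45 + 0.07056*0.27*0.55
        = 0.315360 + 0.134904 + 0.024494 + 0.010478 = 0.485236
Configurations with underwatering contribute 0.034972, so
  P(underwatering | ¬wilting) = 0.034972 / 0.485236 ≈ 0.072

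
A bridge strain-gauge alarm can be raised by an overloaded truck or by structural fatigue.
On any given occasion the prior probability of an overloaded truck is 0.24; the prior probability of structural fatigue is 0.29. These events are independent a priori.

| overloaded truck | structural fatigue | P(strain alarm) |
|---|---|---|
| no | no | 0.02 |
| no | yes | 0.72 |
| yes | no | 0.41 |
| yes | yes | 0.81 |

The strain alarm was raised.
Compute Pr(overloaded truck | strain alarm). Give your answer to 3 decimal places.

Pr(overloaded truck | strain alarm) ≈ 0.427

Weight on overloaded truck=true, given the evidence: 0.069864 + 0.056376 = 0.126240
The normalizing constant is 0.02*0.76*0.71 + 0.72*0.76*0.29 + 0.41*0.24*0.71 + 0.81*0.24*0.29 = 0.295720
P(overloaded truck | strain alarm) = 0.126240/0.295720 ≈ 0.427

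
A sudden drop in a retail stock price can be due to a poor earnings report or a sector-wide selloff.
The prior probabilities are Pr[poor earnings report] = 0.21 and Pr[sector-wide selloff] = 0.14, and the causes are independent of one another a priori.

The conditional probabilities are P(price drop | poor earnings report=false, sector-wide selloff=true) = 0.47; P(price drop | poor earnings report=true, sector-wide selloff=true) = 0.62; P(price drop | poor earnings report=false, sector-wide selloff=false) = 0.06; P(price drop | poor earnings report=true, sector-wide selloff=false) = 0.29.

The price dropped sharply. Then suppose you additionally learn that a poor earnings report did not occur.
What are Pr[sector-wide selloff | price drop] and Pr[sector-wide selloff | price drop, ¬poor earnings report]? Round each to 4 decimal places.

Enumerate the 4 (poor earnings report, sector-wide selloff) configurations and weight by the priors:
  P(price drop) = 0.06×0.79×0.86 + 0.47×0.79×0.14 + 0.29×0.21×0.86 + 0.62×0.21×0.14
        = 0.040764 + 0.051982 + 0.052374 + 0.018228 = 0.163348
Configurations with sector-wide selloff contribute 0.070210, so
  P(sector-wide selloff | price drop) = 0.070210 / 0.163348 ≈ 0.4298

Now condition on the additional information:
For the numerator, keep only sector-wide selloff=true terms: 0.47*0.14 = 0.065800
Normalizer over all consistent configurations: 0.06*0.86 + 0.47*0.14 = 0.117400
P(sector-wide selloff | price drop, ¬poor earnings report) = 0.065800/0.117400 ≈ 0.5605
With poor earnings report excluded, sector-wide selloff must carry more of the explanatory weight for the price drop.

Pr[sector-wide selloff | price drop] ≈ 0.4298; Pr[sector-wide selloff | price drop, ¬poor earnings report] ≈ 0.5605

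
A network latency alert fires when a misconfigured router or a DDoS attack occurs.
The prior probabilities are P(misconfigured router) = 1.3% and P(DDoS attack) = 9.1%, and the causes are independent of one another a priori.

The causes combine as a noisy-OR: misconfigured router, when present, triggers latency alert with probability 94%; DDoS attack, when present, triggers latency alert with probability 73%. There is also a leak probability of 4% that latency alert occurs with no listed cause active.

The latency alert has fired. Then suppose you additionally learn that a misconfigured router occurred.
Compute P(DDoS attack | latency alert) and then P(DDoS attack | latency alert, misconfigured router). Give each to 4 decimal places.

P(DDoS attack | latency alert) ≈ 0.5901; P(DDoS attack | latency alert, misconfigured router) ≈ 0.0947

Under noisy-OR, P(latency alert | causes) = 1 − (1−0.04)·∏(1−qᵢ) over the active causes.
By total probability over the 4 (misconfigured router, DDoS attack) configurations:
  P(latency alert) = 0.04*0.987*0.909 + 0.7408*0.987*0.091 + 0.9424*0.013*0.909 + 0.984448*0.013*0.091
        = 0.035887 + 0.066536 + 0.011136 + 0.001165 = 0.114724
Configurations with DDoS attack contribute 0.067701, so
  P(DDoS attack | latency alert) = 0.067701 / 0.114724 ≈ 0.5901

Now also conditioning on misconfigured router=true:
Enumerate both values of DDoS attack and weight by the priors:
  P(latency alert | misconfigured router) = 0.9424×0.909 + 0.984448×0.091
        = 0.856642 + 0.089585 = 0.946227
The terms with DDoS attack present sum to 0.089585, so
  P(DDoS attack | latency alert, misconfigured router) = 0.089585 / 0.946227 ≈ 0.0947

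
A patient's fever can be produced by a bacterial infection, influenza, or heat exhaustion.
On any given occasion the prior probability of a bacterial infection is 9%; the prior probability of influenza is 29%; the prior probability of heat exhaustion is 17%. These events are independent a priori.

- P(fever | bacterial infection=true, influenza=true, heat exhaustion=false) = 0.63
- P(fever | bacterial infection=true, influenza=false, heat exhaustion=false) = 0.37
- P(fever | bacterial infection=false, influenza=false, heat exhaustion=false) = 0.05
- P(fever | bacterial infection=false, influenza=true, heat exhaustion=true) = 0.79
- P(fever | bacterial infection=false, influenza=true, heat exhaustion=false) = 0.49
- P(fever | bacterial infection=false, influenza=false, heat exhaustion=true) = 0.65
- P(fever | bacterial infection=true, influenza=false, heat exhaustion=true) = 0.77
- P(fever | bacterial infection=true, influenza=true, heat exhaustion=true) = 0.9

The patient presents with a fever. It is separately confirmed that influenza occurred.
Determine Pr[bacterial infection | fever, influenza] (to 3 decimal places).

Numerator (weight on configurations with bacterial infection): 0.047061 + 0.013770 = 0.060831
The normalizing constant is 0.49×0.91×0.83 + 0.79×0.91×0.17 + 0.63×0.09×0.83 + 0.9×0.09×0.17 = 0.553141
Posterior = 0.060831 / 0.553141 ≈ 0.110

Pr[bacterial infection | fever, influenza] ≈ 0.110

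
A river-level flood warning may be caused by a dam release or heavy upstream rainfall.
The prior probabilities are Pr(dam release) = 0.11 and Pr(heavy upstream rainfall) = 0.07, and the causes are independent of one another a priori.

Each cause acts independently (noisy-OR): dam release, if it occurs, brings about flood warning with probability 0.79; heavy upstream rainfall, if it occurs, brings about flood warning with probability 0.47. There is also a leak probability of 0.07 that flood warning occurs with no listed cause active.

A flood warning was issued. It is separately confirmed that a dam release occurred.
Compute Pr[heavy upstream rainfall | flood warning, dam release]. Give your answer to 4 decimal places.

Under noisy-OR, P(flood warning | causes) = 1 − (1−0.07)·∏(1−qᵢ) over the active causes.
P(flood warning | dam release) = 0.8047·0.93 + 0.896491·0.07 = 0.748371 + 0.062754 = 0.811125
The heavy upstream rainfall-present share is 0.896491·0.07 = 0.062754.
Hence the posterior is 0.062754/0.811125 ≈ 0.0774.

Pr[heavy upstream rainfall | flood warning, dam release] ≈ 0.0774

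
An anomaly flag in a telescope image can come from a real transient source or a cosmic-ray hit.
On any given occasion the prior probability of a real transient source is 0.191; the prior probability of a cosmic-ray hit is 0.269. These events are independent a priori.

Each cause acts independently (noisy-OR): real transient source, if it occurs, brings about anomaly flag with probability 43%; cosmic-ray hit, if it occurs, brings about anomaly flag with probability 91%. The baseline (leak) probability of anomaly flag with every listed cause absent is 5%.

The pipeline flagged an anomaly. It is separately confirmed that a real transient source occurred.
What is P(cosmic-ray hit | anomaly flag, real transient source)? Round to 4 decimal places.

Under noisy-OR, P(anomaly flag | causes) = 1 − (1−0.05)·∏(1−qᵢ) over the active causes.
Weight on cosmic-ray hit=true, given the evidence: 0.951265×0.269 = 0.255890
Denominator P(anomaly flag | real transient source): 0.4585×0.731 + 0.951265×0.269 = 0.591054
P(cosmic-ray hit | anomaly flag, real transient source) = 0.255890/0.591054 ≈ 0.4329

P(cosmic-ray hit | anomaly flag, real transient source) ≈ 0.4329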